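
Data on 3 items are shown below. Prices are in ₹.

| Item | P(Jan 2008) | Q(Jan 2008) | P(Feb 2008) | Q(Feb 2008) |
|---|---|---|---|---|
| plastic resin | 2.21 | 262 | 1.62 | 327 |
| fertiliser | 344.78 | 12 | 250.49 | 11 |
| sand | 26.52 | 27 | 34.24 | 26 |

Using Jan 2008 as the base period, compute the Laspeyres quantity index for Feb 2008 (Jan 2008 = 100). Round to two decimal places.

95.81

Laspeyres quantity index uses base-period prices as weights.
ΣP(Jan 2008)·Q(Feb 2008) = 2.21×327 + 344.78×11 + 26.52×26 = 722.67 + 3792.58 + 689.52 = 5204.77
ΣP(Jan 2008)·Q(Jan 2008) = 2.21×262 + 344.78×12 + 26.52×27 = 579.02 + 4137.36 + 716.04 = 5432.42
Index = 5204.77 / 5432.42 × 100 = 95.8094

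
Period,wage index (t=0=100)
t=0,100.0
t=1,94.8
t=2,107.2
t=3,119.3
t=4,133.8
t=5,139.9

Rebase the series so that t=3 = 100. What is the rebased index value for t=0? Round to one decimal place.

83.8

Rebased(t=0) = 100.0 / 119.3 × 100 = 83.8223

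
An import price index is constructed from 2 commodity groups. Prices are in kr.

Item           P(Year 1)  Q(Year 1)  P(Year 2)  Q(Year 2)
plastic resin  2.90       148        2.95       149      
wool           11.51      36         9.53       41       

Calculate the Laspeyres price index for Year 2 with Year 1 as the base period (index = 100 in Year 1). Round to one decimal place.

92.4

Laspeyres price index uses base-period quantities as weights.
ΣP(Year 2)·Q(Year 1) = 2.95×148 + 9.53×36 = 436.6 + 343.08 = 779.68
ΣP(Year 1)·Q(Year 1) = 2.90×148 + 11.51×36 = 429.2 + 414.36 = 843.56
Index = 779.68 / 843.56 × 100 = 92.4273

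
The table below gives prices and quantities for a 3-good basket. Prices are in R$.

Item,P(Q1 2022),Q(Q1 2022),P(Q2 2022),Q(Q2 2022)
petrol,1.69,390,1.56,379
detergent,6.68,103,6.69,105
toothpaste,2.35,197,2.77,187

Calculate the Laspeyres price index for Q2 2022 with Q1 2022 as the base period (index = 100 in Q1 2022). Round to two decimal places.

Laspeyres price index uses base-period quantities as weights.
ΣP(Q2 2022)·Q(Q1 2022) = 1.56×390 + 6.69×103 + 2.77×197 = 608.4 + 689.07 + 545.69 = 1843.16
ΣP(Q1 2022)·Q(Q1 2022) = 1.69×390 + 6.68×103 + 2.35×197 = 659.1 + 688.04 + 462.95 = 1810.09
Index = 1843.16 / 1810.09 × 100 = 101.8270

101.83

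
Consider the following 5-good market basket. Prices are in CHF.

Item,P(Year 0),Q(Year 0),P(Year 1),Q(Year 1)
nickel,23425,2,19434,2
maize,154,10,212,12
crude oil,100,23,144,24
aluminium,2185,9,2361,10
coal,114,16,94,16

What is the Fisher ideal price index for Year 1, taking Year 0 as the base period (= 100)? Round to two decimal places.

Laspeyres component (base-period weights):
ΣP(Year 1)Q(Year 0) = 19434×2 + 212×10 + 144×23 + 2361×9 + 94×16 = 38868 + 2120 + 3312 + 21249 + 1504 = 67053
ΣP(Year 0)Q(Year 0) = 23425×2 + 154×10 + 100×23 + 2185×9 + 114×16 = 46850 + 1540 + 2300 + 19665 + 1824 = 72179
L = 67053 / 72179 × 100 = 92.8982
Paasche component (current-period weights):
ΣP(Year 1)Q(Year 1) = 19434×2 + 212×12 + 144×24 + 2361×10 + 94×16 = 38868 + 2544 + 3456 + 23610 + 1504 = 69982
ΣP(Year 0)Q(Year 1) = 23425×2 + 154×12 + 100×24 + 2185×10 + 114×16 = 46850 + 1848 + 2400 + 21850 + 1824 = 74772
P = 69982 / 74772 × 100 = 93.5939
Fisher = √(L × P) = √(92.8982 × 93.5939) = 93.2454

93.25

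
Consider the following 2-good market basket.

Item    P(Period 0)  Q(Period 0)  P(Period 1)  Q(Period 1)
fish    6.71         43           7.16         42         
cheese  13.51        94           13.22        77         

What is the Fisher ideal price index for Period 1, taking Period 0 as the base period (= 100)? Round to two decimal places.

Laspeyres component (base-period weights):
ΣP(Period 1)Q(Period 0) = 7.16×43 + 13.22×94 = 307.88 + 1242.68 = 1550.56
ΣP(Period 0)Q(Period 0) = 6.71×43 + 13.51×94 = 288.53 + 1269.94 = 1558.47
L = 1550.56 / 1558.47 × 100 = 99.4925
Paasche component (current-period weights):
ΣP(Period 1)Q(Period 1) = 7.16×42 + 13.22×77 = 300.72 + 1017.94 = 1318.66
ΣP(Period 0)Q(Period 1) = 6.71×42 + 13.51×77 = 281.82 + 1040.27 = 1322.09
P = 1318.66 / 1322.09 × 100 = 99.7406
Fisher = √(L × P) = √(99.4925 × 99.7406) = 99.6164

99.62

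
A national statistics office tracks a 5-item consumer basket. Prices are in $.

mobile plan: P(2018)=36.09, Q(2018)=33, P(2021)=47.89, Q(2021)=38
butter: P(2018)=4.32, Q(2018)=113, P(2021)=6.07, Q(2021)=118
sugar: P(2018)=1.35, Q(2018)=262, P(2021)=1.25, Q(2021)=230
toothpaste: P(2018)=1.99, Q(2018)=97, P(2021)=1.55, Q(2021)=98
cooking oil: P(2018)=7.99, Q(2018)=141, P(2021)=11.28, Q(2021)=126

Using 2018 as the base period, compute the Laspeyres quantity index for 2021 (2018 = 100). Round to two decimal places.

101.22

Laspeyres quantity index uses base-period prices as weights.
ΣP(2018)·Q(2021) = 36.09×38 + 4.32×118 + 1.35×230 + 1.99×98 + 7.99×126 = 1371.42 + 509.76 + 310.5 + 195.02 + 1006.74 = 3393.44
ΣP(2018)·Q(2018) = 36.09×33 + 4.32×113 + 1.35×262 + 1.99×97 + 7.99×141 = 1190.97 + 488.16 + 353.7 + 193.03 + 1126.59 = 3352.45
Index = 3393.44 / 3352.45 × 100 = 101.2227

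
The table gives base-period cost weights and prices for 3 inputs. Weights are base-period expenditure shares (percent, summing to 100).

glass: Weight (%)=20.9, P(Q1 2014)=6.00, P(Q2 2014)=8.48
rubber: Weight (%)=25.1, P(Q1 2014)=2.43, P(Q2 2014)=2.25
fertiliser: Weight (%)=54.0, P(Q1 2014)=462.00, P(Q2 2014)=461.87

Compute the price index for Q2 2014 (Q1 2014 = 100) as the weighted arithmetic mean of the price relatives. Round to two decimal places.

106.76

glass: 20.9 × (8.48/6.00) = 20.9 × 1.413333 = 29.5387
rubber: 25.1 × (2.25/2.43) = 25.1 × 0.925926 = 23.2407
fertiliser: 54.0 × (461.87/462.00) = 54.0 × 0.999719 = 53.9848
Index = Σ wᵢ·(p₁ᵢ/p₀ᵢ) = 29.5387 + 23.2407 + 53.9848 = 106.7642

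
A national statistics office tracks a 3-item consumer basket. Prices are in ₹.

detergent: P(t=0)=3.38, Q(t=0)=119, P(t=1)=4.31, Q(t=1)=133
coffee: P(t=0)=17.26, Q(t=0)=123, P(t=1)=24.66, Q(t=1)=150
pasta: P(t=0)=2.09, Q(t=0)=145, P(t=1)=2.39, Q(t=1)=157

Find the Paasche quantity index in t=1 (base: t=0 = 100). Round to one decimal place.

119.4

Paasche quantity index uses current-period prices as weights.
ΣP(t=1)·Q(t=1) = 4.31×133 + 24.66×150 + 2.39×157 = 573.23 + 3699 + 375.23 = 4647.46
ΣP(t=1)·Q(t=0) = 4.31×119 + 24.66×123 + 2.39×145 = 512.89 + 3033.18 + 346.55 = 3892.62
Index = 4647.46 / 3892.62 × 100 = 119.3916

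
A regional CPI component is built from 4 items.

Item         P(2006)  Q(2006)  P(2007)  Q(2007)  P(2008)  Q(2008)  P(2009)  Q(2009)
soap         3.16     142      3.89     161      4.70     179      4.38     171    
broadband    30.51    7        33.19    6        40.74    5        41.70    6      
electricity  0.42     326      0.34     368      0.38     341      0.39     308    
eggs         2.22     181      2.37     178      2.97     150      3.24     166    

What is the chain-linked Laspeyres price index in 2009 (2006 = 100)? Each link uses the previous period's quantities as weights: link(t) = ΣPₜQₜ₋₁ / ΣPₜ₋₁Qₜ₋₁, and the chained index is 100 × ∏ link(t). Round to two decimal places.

Link 2006→2007:
ΣP(2007)Q(2006) = 3.89×142 + 33.19×7 + 0.34×326 + 2.37×181 = 552.38 + 232.33 + 110.84 + 428.97 = 1324.52
ΣP(2006)Q(2006) = 3.16×142 + 30.51×7 + 0.42×326 + 2.22×181 = 448.72 + 213.57 + 136.92 + 401.82 = 1201.03
link = 1324.52/1201.03 = 1.102820
Link 2007→2008:
ΣP(2008)Q(2007) = 4.70×161 + 40.74×6 + 0.38×368 + 2.97×178 = 756.7 + 244.44 + 139.84 + 528.66 = 1669.64
ΣP(2007)Q(2007) = 3.89×161 + 33.19×6 + 0.34×368 + 2.37×178 = 626.29 + 199.14 + 125.12 + 421.86 = 1372.41
link = 1669.64/1372.41 = 1.216575
Link 2008→2009:
ΣP(2009)Q(2008) = 4.38×179 + 41.70×5 + 0.39×341 + 3.24×150 = 784.02 + 208.5 + 132.99 + 486 = 1611.51
ΣP(2008)Q(2008) = 4.70×179 + 40.74×5 + 0.38×341 + 2.97×150 = 841.3 + 203.7 + 129.58 + 445.5 = 1620.08
link = 1611.51/1620.08 = 0.994710
Chained index = 100 × 1.102820 × 1.216575 × 0.994710 = 133.4566

133.46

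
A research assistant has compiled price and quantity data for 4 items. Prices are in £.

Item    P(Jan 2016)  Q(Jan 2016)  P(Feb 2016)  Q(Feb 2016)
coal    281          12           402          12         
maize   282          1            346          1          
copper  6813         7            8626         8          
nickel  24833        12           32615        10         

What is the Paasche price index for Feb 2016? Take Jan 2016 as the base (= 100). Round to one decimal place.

130.6

Paasche price index uses current-period quantities as weights.
ΣP(Feb 2016)·Q(Feb 2016) = 402×12 + 346×1 + 8626×8 + 32615×10 = 4824 + 346 + 69008 + 326150 = 400328
ΣP(Jan 2016)·Q(Feb 2016) = 281×12 + 282×1 + 6813×8 + 24833×10 = 3372 + 282 + 54504 + 248330 = 306488
Index = 400328 / 306488 × 100 = 130.6178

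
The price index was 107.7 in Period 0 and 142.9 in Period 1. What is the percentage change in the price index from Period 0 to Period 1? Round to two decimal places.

32.68%

Change = (142.9 − 107.7) / 107.7 × 100
       = 35.2 / 107.7 × 100 = 32.6834%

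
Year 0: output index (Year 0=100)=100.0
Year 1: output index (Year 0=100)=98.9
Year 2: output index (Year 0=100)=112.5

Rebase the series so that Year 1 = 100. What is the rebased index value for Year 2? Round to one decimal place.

Rebased(Year 2) = 112.5 / 98.9 × 100 = 113.7513

113.8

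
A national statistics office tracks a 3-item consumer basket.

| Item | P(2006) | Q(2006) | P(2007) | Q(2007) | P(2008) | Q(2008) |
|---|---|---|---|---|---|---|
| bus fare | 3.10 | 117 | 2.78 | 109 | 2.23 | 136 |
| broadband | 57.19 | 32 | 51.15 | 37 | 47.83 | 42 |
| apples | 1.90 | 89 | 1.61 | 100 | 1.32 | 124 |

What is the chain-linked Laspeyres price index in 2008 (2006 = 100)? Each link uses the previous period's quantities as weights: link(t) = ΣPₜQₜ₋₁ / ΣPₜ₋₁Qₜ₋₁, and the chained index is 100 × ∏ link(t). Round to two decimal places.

Link 2006→2007:
ΣP(2007)Q(2006) = 2.78×117 + 51.15×32 + 1.61×89 = 325.26 + 1636.8 + 143.29 = 2105.35
ΣP(2006)Q(2006) = 3.10×117 + 57.19×32 + 1.90×89 = 362.7 + 1830.08 + 169.1 = 2361.88
link = 2105.35/2361.88 = 0.891387
Link 2007→2008:
ΣP(2008)Q(2007) = 2.23×109 + 47.83×37 + 1.32×100 = 243.07 + 1769.71 + 132 = 2144.78
ΣP(2007)Q(2007) = 2.78×109 + 51.15×37 + 1.61×100 = 303.02 + 1892.55 + 161 = 2356.57
link = 2144.78/2356.57 = 0.910128
Chained index = 100 × 0.891387 × 0.910128 = 81.1276

81.13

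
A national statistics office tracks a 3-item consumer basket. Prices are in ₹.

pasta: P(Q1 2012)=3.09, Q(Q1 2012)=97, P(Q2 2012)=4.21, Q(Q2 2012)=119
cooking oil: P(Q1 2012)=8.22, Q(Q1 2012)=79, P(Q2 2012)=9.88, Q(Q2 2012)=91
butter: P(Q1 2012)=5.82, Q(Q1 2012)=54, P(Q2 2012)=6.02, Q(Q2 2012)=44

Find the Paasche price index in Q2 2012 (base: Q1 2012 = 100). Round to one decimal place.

Paasche price index uses current-period quantities as weights.
ΣP(Q2 2012)·Q(Q2 2012) = 4.21×119 + 9.88×91 + 6.02×44 = 500.99 + 899.08 + 264.88 = 1664.95
ΣP(Q1 2012)·Q(Q2 2012) = 3.09×119 + 8.22×91 + 5.82×44 = 367.71 + 748.02 + 256.08 = 1371.81
Index = 1664.95 / 1371.81 × 100 = 121.3688

121.4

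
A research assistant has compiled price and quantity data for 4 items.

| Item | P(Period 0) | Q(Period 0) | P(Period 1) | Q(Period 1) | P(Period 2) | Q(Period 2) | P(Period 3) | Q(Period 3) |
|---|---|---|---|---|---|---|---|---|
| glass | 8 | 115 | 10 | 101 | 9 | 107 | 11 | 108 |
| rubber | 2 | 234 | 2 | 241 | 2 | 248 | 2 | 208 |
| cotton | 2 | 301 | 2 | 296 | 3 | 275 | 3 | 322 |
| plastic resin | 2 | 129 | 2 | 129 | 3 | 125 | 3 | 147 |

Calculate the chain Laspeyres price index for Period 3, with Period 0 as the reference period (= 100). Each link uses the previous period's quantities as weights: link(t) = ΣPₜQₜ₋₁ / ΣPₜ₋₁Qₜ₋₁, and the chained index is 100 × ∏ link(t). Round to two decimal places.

135.58

Link Period 0→Period 1:
ΣP(Period 1)Q(Period 0) = 10×115 + 2×234 + 2×301 + 2×129 = 1150 + 468 + 602 + 258 = 2478
ΣP(Period 0)Q(Period 0) = 8×115 + 2×234 + 2×301 + 2×129 = 920 + 468 + 602 + 258 = 2248
link = 2478/2248 = 1.102313
Link Period 1→Period 2:
ΣP(Period 2)Q(Period 1) = 9×101 + 2×241 + 3×296 + 3×129 = 909 + 482 + 888 + 387 = 2666
ΣP(Period 1)Q(Period 1) = 10×101 + 2×241 + 2×296 + 2×129 = 1010 + 482 + 592 + 258 = 2342
link = 2666/2342 = 1.138343
Link Period 2→Period 3:
ΣP(Period 3)Q(Period 2) = 11×107 + 2×248 + 3×275 + 3×125 = 1177 + 496 + 825 + 375 = 2873
ΣP(Period 2)Q(Period 2) = 9×107 + 2×248 + 3×275 + 3×125 = 963 + 496 + 825 + 375 = 2659
link = 2873/2659 = 1.080481
Chained index = 100 × 1.102313 × 1.138343 × 1.080481 = 135.5800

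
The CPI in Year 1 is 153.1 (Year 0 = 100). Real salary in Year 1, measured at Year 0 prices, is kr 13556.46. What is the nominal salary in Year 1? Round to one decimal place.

Nominal = Real × (Index/100) = 13556.46 × (153.1/100)
        = 13556.46 × 1.531 = 20754.9403

20754.9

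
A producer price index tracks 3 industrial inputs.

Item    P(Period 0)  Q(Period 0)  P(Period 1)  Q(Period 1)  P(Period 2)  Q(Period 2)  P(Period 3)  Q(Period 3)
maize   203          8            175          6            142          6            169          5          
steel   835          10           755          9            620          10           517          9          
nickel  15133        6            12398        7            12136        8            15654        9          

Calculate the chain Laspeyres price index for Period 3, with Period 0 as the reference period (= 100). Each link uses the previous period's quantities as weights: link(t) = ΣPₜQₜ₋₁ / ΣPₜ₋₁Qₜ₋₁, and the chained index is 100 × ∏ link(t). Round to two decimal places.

100.78

Link Period 0→Period 1:
ΣP(Period 1)Q(Period 0) = 175×8 + 755×10 + 12398×6 = 1400 + 7550 + 74388 = 83338
ΣP(Period 0)Q(Period 0) = 203×8 + 835×10 + 15133×6 = 1624 + 8350 + 90798 = 100772
link = 83338/100772 = 0.826996
Link Period 1→Period 2:
ΣP(Period 2)Q(Period 1) = 142×6 + 620×9 + 12136×7 = 852 + 5580 + 84952 = 91384
ΣP(Period 1)Q(Period 1) = 175×6 + 755×9 + 12398×7 = 1050 + 6795 + 86786 = 94631
link = 91384/94631 = 0.965688
Link Period 2→Period 3:
ΣP(Period 3)Q(Period 2) = 169×6 + 517×10 + 15654×8 = 1014 + 5170 + 125232 = 131416
ΣP(Period 2)Q(Period 2) = 142×6 + 620×10 + 12136×8 = 852 + 6200 + 97088 = 104140
link = 131416/104140 = 1.261917
Chained index = 100 × 0.826996 × 0.965688 × 1.261917 = 100.7791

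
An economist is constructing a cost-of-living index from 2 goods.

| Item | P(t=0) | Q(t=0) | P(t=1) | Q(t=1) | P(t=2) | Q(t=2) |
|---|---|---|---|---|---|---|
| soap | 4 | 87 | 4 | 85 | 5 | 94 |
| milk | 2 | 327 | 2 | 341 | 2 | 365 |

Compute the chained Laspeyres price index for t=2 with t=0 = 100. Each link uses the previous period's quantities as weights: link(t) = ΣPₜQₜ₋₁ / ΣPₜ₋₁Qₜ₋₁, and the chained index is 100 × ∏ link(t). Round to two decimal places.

Link t=0→t=1:
ΣP(t=1)Q(t=0) = 4×87 + 2×327 = 348 + 654 = 1002
ΣP(t=0)Q(t=0) = 4×87 + 2×327 = 348 + 654 = 1002
link = 1002/1002 = 1.000000
Link t=1→t=2:
ΣP(t=2)Q(t=1) = 5×85 + 2×341 = 425 + 682 = 1107
ΣP(t=1)Q(t=1) = 4×85 + 2×341 = 340 + 682 = 1022
link = 1107/1022 = 1.083170
Chained index = 100 × 1.000000 × 1.083170 = 108.3170

108.32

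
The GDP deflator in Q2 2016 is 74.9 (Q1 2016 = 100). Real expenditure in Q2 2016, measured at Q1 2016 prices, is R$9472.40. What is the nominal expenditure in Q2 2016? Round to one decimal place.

Nominal = Real × (Index/100) = 9472.40 × (74.9/100)
        = 9472.40 × 0.749 = 7094.8276

7094.8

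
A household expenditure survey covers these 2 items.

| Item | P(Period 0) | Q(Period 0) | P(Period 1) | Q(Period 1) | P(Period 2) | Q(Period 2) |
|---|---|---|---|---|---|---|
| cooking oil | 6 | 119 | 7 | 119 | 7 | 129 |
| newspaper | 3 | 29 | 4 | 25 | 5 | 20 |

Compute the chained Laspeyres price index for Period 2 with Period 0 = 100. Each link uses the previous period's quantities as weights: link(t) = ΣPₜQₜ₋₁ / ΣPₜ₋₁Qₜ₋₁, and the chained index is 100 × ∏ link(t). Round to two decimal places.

Link Period 0→Period 1:
ΣP(Period 1)Q(Period 0) = 7×119 + 4×29 = 833 + 116 = 949
ΣP(Period 0)Q(Period 0) = 6×119 + 3×29 = 714 + 87 = 801
link = 949/801 = 1.184769
Link Period 1→Period 2:
ΣP(Period 2)Q(Period 1) = 7×119 + 5×25 = 833 + 125 = 958
ΣP(Period 1)Q(Period 1) = 7×119 + 4×25 = 833 + 100 = 933
link = 958/933 = 1.026795
Chained index = 100 × 1.184769 × 1.026795 = 121.6515

121.65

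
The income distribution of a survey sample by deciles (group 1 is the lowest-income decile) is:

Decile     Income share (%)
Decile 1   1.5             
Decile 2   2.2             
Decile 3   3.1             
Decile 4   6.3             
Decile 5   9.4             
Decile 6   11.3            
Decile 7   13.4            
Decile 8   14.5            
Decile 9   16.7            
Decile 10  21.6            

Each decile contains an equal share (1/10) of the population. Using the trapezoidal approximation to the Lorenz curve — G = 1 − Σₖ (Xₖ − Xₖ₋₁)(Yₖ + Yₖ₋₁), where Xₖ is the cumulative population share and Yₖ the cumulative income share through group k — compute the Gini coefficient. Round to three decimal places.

Cumulative income shares Yₖ: 0.0150, 0.0370, 0.0680, 0.1310, 0.2250, 0.3380, 0.4720, 0.6170, 0.7840, 1.0000
Σ (Xₖ−Xₖ₋₁)(Yₖ+Yₖ₋₁) = (1/10)(0.0150+0.0000) + (1/10)(0.0370+0.0150) + (1/10)(0.0680+0.0370) + (1/10)(0.1310+0.0680) + (1/10)(0.2250+0.1310) + (1/10)(0.3380+0.2250) + (1/10)(0.4720+0.3380) + (1/10)(0.6170+0.4720) + (1/10)(0.7840+0.6170) + (1/10)(1.0000+0.7840)
  = 0.0015 + 0.0052 + 0.0105 + 0.0199 + 0.0356 + 0.0563 + 0.0810 + 0.1089 + 0.1401 + 0.1784 = 0.6374
G = 1 − 0.6374 = 0.3626

0.363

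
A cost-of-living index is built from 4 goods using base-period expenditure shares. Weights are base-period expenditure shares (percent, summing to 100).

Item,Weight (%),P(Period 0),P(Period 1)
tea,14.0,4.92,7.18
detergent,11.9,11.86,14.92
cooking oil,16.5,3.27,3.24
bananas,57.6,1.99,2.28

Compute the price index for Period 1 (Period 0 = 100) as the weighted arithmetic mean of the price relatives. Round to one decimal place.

117.7

tea: 14.0 × (7.18/4.92) = 14.0 × 1.459350 = 20.4309
detergent: 11.9 × (14.92/11.86) = 11.9 × 1.258010 = 14.9703
cooking oil: 16.5 × (3.24/3.27) = 16.5 × 0.990826 = 16.3486
bananas: 57.6 × (2.28/1.99) = 57.6 × 1.145729 = 65.9940
Index = Σ wᵢ·(p₁ᵢ/p₀ᵢ) = 20.4309 + 14.9703 + 16.3486 + 65.9940 = 117.7438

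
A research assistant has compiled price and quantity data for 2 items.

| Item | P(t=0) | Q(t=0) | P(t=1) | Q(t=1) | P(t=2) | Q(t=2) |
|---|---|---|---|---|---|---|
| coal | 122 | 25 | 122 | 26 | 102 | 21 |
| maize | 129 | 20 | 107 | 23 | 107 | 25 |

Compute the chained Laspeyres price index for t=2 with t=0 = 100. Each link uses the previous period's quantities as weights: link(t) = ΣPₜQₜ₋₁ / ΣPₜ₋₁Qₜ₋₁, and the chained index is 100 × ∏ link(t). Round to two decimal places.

Link t=0→t=1:
ΣP(t=1)Q(t=0) = 122×25 + 107×20 = 3050 + 2140 = 5190
ΣP(t=0)Q(t=0) = 122×25 + 129×20 = 3050 + 2580 = 5630
link = 5190/5630 = 0.921847
Link t=1→t=2:
ΣP(t=2)Q(t=1) = 102×26 + 107×23 = 2652 + 2461 = 5113
ΣP(t=1)Q(t=1) = 122×26 + 107×23 = 3172 + 2461 = 5633
link = 5113/5633 = 0.907687
Chained index = 100 × 0.921847 × 0.907687 = 83.6749

83.67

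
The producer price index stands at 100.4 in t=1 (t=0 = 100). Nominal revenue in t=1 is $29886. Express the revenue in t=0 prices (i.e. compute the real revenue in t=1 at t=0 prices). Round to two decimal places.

Real = Nominal ÷ (Index/100) = 29886 ÷ (100.4/100)
     = 29886 ÷ 1.004 = 29766.9323

29766.93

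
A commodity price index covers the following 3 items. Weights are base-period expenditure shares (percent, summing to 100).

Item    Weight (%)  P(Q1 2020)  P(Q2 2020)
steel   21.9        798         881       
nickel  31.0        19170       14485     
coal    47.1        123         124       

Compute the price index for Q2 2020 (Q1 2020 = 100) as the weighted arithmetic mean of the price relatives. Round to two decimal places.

95.08

steel: 21.9 × (881/798) = 21.9 × 1.104010 = 24.1778
nickel: 31.0 × (14485/19170) = 31.0 × 0.755608 = 23.4238
coal: 47.1 × (124/123) = 47.1 × 1.008130 = 47.4829
Index = Σ wᵢ·(p₁ᵢ/p₀ᵢ) = 24.1778 + 23.4238 + 47.4829 = 95.0846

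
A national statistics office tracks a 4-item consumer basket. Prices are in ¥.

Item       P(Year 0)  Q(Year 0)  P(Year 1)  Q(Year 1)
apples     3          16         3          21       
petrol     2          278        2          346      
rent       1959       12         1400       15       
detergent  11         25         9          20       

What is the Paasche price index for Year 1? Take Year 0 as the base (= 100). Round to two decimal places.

72.25

Paasche price index uses current-period quantities as weights.
ΣP(Year 1)·Q(Year 1) = 3×21 + 2×346 + 1400×15 + 9×20 = 63 + 692 + 21000 + 180 = 21935
ΣP(Year 0)·Q(Year 1) = 3×21 + 2×346 + 1959×15 + 11×20 = 63 + 692 + 29385 + 220 = 30360
Index = 21935 / 30360 × 100 = 72.2497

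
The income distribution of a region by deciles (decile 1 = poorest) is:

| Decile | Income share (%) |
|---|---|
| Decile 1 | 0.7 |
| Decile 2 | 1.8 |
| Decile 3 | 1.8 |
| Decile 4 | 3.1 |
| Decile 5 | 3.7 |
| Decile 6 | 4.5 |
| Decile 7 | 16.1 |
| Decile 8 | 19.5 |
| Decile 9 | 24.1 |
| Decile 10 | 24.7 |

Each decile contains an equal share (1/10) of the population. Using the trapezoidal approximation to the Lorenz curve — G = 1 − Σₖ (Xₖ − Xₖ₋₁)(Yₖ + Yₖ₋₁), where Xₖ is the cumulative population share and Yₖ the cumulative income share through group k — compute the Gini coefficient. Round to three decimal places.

0.500

Cumulative income shares Yₖ: 0.0070, 0.0250, 0.0430, 0.0740, 0.1110, 0.1560, 0.3170, 0.5120, 0.7530, 1.0000
Σ (Xₖ−Xₖ₋₁)(Yₖ+Yₖ₋₁) = (1/10)(0.0070+0.0000) + (1/10)(0.0250+0.0070) + (1/10)(0.0430+0.0250) + (1/10)(0.0740+0.0430) + (1/10)(0.1110+0.0740) + (1/10)(0.1560+0.1110) + (1/10)(0.3170+0.1560) + (1/10)(0.5120+0.3170) + (1/10)(0.7530+0.5120) + (1/10)(1.0000+0.7530)
  = 0.0007 + 0.0032 + 0.0068 + 0.0117 + 0.0185 + 0.0267 + 0.0473 + 0.0829 + 0.1265 + 0.1753 = 0.4996
G = 1 − 0.4996 = 0.5004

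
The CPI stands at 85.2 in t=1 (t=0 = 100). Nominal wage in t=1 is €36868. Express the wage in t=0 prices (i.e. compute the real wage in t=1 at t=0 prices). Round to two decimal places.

Real = Nominal ÷ (Index/100) = 36868 ÷ (85.2/100)
     = 36868 ÷ 0.852 = 43272.3005

43272.30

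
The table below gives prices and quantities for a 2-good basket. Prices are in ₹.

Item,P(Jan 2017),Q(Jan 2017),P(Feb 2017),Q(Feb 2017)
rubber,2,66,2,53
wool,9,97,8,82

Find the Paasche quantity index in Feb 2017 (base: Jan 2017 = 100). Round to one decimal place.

Paasche quantity index uses current-period prices as weights.
ΣP(Feb 2017)·Q(Feb 2017) = 2×53 + 8×82 = 106 + 656 = 762
ΣP(Feb 2017)·Q(Jan 2017) = 2×66 + 8×97 = 132 + 776 = 908
Index = 762 / 908 × 100 = 83.9207

83.9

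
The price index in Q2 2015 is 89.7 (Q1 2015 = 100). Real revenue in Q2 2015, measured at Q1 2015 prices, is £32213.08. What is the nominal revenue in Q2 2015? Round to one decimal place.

Nominal = Real × (Index/100) = 32213.08 × (89.7/100)
        = 32213.08 × 0.897 = 28895.1328

28895.1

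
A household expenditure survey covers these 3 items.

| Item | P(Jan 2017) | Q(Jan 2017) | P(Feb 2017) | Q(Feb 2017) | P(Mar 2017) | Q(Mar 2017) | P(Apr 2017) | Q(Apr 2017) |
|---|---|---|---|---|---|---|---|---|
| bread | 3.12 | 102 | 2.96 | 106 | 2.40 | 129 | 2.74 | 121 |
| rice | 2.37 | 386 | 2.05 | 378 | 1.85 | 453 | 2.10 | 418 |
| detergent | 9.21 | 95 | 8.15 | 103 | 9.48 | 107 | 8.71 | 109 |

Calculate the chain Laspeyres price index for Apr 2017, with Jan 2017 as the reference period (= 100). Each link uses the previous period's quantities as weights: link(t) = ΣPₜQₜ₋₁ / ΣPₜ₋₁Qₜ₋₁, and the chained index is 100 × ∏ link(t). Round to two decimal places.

91.75

Link Jan 2017→Feb 2017:
ΣP(Feb 2017)Q(Jan 2017) = 2.96×102 + 2.05×386 + 8.15×95 = 301.92 + 791.3 + 774.25 = 1867.47
ΣP(Jan 2017)Q(Jan 2017) = 3.12×102 + 2.37×386 + 9.21×95 = 318.24 + 914.82 + 874.95 = 2108.01
link = 1867.47/2108.01 = 0.885892
Link Feb 2017→Mar 2017:
ΣP(Mar 2017)Q(Feb 2017) = 2.40×106 + 1.85×378 + 9.48×103 = 254.4 + 699.3 + 976.44 = 1930.14
ΣP(Feb 2017)Q(Feb 2017) = 2.96×106 + 2.05×378 + 8.15×103 = 313.76 + 774.9 + 839.45 = 1928.11
link = 1930.14/1928.11 = 1.001053
Link Mar 2017→Apr 2017:
ΣP(Apr 2017)Q(Mar 2017) = 2.74×129 + 2.10×453 + 8.71×107 = 353.46 + 951.3 + 931.97 = 2236.73
ΣP(Mar 2017)Q(Mar 2017) = 2.40×129 + 1.85×453 + 9.48×107 = 309.6 + 838.05 + 1014.36 = 2162.01
link = 2236.73/2162.01 = 1.034560
Chained index = 100 × 0.885892 × 1.001053 × 1.034560 = 91.7474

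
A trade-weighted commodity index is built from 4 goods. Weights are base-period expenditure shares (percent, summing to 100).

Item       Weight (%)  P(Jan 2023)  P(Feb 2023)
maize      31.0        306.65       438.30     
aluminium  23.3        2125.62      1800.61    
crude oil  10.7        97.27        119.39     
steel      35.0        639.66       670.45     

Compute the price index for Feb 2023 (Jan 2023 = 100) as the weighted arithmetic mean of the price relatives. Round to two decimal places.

113.86

maize: 31.0 × (438.30/306.65) = 31.0 × 1.429317 = 44.3088
aluminium: 23.3 × (1800.61/2125.62) = 23.3 × 0.847099 = 19.7374
crude oil: 10.7 × (119.39/97.27) = 10.7 × 1.227408 = 13.1333
steel: 35.0 × (670.45/639.66) = 35.0 × 1.048135 = 36.6847
Index = Σ wᵢ·(p₁ᵢ/p₀ᵢ) = 44.3088 + 19.7374 + 13.1333 + 36.6847 = 113.8642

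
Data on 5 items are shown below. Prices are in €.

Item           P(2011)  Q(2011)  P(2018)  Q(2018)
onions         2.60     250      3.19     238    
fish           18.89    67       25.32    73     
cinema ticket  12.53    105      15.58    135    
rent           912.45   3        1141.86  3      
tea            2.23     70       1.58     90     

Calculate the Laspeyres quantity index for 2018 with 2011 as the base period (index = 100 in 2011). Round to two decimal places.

108.21

Laspeyres quantity index uses base-period prices as weights.
ΣP(2011)·Q(2018) = 2.60×238 + 18.89×73 + 12.53×135 + 912.45×3 + 2.23×90 = 618.8 + 1378.97 + 1691.55 + 2737.35 + 200.7 = 6627.37
ΣP(2011)·Q(2011) = 2.60×250 + 18.89×67 + 12.53×105 + 912.45×3 + 2.23×70 = 650 + 1265.63 + 1315.65 + 2737.35 + 156.1 = 6124.73
Index = 6627.37 / 6124.73 × 100 = 108.2067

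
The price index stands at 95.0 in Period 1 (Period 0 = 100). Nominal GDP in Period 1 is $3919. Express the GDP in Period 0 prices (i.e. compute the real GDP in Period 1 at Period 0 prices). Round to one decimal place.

Real = Nominal ÷ (Index/100) = 3919 ÷ (95.0/100)
     = 3919 ÷ 0.950 = 4125.2632

4125.3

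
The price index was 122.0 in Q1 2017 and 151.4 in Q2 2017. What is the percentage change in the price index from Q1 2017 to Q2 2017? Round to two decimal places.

24.10%

Change = (151.4 − 122.0) / 122.0 × 100
       = 29.4 / 122.0 × 100 = 24.0984%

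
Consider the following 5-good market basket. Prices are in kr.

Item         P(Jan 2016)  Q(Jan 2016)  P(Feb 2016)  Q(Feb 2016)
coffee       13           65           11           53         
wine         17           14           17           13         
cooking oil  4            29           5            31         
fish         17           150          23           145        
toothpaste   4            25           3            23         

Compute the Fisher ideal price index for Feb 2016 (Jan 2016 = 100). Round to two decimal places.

Laspeyres component (base-period weights):
ΣP(Feb 2016)Q(Jan 2016) = 11×65 + 17×14 + 5×29 + 23×150 + 3×25 = 715 + 238 + 145 + 3450 + 75 = 4623
ΣP(Jan 2016)Q(Jan 2016) = 13×65 + 17×14 + 4×29 + 17×150 + 4×25 = 845 + 238 + 116 + 2550 + 100 = 3849
L = 4623 / 3849 × 100 = 120.1091
Paasche component (current-period weights):
ΣP(Feb 2016)Q(Feb 2016) = 11×53 + 17×13 + 5×31 + 23×145 + 3×23 = 583 + 221 + 155 + 3335 + 69 = 4363
ΣP(Jan 2016)Q(Feb 2016) = 13×53 + 17×13 + 4×31 + 17×145 + 4×23 = 689 + 221 + 124 + 2465 + 92 = 3591
P = 4363 / 3591 × 100 = 121.4982
Fisher = √(L × P) = √(120.1091 × 121.4982) = 120.8017

120.80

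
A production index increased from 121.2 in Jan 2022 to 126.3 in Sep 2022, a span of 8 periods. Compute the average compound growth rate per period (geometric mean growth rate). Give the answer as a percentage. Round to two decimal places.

0.52%

Growth factor = (126.3/121.2)^(1/8) = (1.042079)^(1/8) = 1.005166
Growth rate = 1.005166 − 1 = 0.005166 = 0.5166%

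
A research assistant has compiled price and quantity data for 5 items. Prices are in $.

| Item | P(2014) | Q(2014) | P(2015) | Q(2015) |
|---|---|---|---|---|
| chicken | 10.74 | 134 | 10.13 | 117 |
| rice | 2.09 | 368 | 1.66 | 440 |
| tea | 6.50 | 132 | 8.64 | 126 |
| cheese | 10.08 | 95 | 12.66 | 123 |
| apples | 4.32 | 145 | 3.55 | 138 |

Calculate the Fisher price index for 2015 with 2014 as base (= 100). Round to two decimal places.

Laspeyres component (base-period weights):
ΣP(2015)Q(2014) = 10.13×134 + 1.66×368 + 8.64×132 + 12.66×95 + 3.55×145 = 1357.42 + 610.88 + 1140.48 + 1202.7 + 514.75 = 4826.23
ΣP(2014)Q(2014) = 10.74×134 + 2.09×368 + 6.50×132 + 10.08×95 + 4.32×145 = 1439.16 + 769.12 + 858 + 957.6 + 626.4 = 4650.28
L = 4826.23 / 4650.28 × 100 = 103.7836
Paasche component (current-period weights):
ΣP(2015)Q(2015) = 10.13×117 + 1.66×440 + 8.64×126 + 12.66×123 + 3.55×138 = 1185.21 + 730.4 + 1088.64 + 1557.18 + 489.9 = 5051.33
ΣP(2014)Q(2015) = 10.74×117 + 2.09×440 + 6.50×126 + 10.08×123 + 4.32×138 = 1256.58 + 919.6 + 819 + 1239.84 + 596.16 = 4831.18
P = 5051.33 / 4831.18 × 100 = 104.5569
Fisher = √(L × P) = √(103.7836 × 104.5569) = 104.1695

104.17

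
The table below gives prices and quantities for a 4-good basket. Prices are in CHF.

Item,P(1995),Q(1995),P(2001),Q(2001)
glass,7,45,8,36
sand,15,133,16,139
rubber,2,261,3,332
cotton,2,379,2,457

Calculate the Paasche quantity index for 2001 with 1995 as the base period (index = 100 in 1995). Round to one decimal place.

Paasche quantity index uses current-period prices as weights.
ΣP(2001)·Q(2001) = 8×36 + 16×139 + 3×332 + 2×457 = 288 + 2224 + 996 + 914 = 4422
ΣP(2001)·Q(1995) = 8×45 + 16×133 + 3×261 + 2×379 = 360 + 2128 + 783 + 758 = 4029
Index = 4422 / 4029 × 100 = 109.7543

109.8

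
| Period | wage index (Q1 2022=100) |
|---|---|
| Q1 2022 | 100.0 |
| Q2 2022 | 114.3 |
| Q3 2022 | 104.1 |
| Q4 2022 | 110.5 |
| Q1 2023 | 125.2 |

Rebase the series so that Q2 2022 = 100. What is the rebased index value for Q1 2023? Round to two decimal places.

Rebased(Q1 2023) = 125.2 / 114.3 × 100 = 109.5363

109.54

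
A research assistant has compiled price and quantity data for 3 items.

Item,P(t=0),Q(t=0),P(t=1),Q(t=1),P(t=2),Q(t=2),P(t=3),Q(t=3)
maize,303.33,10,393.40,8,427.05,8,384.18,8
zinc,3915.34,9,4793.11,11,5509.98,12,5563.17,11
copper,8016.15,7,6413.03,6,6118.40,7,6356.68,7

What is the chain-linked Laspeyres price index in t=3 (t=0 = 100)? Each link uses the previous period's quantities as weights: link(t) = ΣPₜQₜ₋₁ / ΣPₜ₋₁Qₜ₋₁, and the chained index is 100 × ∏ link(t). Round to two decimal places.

105.85

Link t=0→t=1:
ΣP(t=1)Q(t=0) = 393.40×10 + 4793.11×9 + 6413.03×7 = 3934 + 43137.99 + 44891.21 = 91963.2
ΣP(t=0)Q(t=0) = 303.33×10 + 3915.34×9 + 8016.15×7 = 3033.3 + 35238.06 + 56113.05 = 94384.41
link = 91963.2/94384.41 = 0.974347
Link t=1→t=2:
ΣP(t=2)Q(t=1) = 427.05×8 + 5509.98×11 + 6118.40×6 = 3416.4 + 60609.78 + 36710.4 = 100736.58
ΣP(t=1)Q(t=1) = 393.40×8 + 4793.11×11 + 6413.03×6 = 3147.2 + 52724.21 + 38478.18 = 94349.59
link = 100736.58/94349.59 = 1.067695
Link t=2→t=3:
ΣP(t=3)Q(t=2) = 384.18×8 + 5563.17×12 + 6356.68×7 = 3073.44 + 66758.04 + 44496.76 = 114328.24
ΣP(t=2)Q(t=2) = 427.05×8 + 5509.98×12 + 6118.40×7 = 3416.4 + 66119.76 + 42828.8 = 112364.96
link = 114328.24/112364.96 = 1.017472
Chained index = 100 × 0.974347 × 1.067695 × 1.017472 = 105.8482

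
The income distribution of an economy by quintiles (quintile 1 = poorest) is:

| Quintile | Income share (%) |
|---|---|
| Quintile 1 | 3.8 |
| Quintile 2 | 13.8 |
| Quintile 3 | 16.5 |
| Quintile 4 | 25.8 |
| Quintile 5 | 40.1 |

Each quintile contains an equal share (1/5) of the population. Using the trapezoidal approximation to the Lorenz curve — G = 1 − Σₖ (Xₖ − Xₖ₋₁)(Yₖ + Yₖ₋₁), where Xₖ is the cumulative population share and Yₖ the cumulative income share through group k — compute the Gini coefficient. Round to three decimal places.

Cumulative income shares Yₖ: 0.0380, 0.1760, 0.3410, 0.5990, 1.0000
Σ (Xₖ−Xₖ₋₁)(Yₖ+Yₖ₋₁) = (1/5)(0.0380+0.0000) + (1/5)(0.1760+0.0380) + (1/5)(0.3410+0.1760) + (1/5)(0.5990+0.3410) + (1/5)(1.0000+0.5990)
  = 0.0076 + 0.0428 + 0.1034 + 0.1880 + 0.3198 = 0.6616
G = 1 − 0.6616 = 0.3384

0.338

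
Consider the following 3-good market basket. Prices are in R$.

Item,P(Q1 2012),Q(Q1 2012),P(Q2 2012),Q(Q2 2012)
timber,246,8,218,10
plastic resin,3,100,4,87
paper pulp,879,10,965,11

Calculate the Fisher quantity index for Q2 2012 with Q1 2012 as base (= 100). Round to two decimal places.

111.74

Laspeyres component (base-period weights):
ΣP(Q1 2012)Q(Q2 2012) = 246×10 + 3×87 + 879×11 = 2460 + 261 + 9669 = 12390
ΣP(Q1 2012)Q(Q1 2012) = 246×8 + 3×100 + 879×10 = 1968 + 300 + 8790 = 11058
L = 12390 / 11058 × 100 = 112.0456
Paasche component (current-period weights):
ΣP(Q2 2012)Q(Q2 2012) = 218×10 + 4×87 + 965×11 = 2180 + 348 + 10615 = 13143
ΣP(Q2 2012)Q(Q1 2012) = 218×8 + 4×100 + 965×10 = 1744 + 400 + 9650 = 11794
P = 13143 / 11794 × 100 = 111.4380
Fisher = √(L × P) = √(112.0456 × 111.4380) = 111.7414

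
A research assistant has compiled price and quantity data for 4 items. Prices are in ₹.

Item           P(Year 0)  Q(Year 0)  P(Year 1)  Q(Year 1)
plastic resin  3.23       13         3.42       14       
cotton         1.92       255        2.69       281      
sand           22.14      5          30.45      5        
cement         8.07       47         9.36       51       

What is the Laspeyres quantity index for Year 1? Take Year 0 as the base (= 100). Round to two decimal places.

Laspeyres quantity index uses base-period prices as weights.
ΣP(Year 0)·Q(Year 1) = 3.23×14 + 1.92×281 + 22.14×5 + 8.07×51 = 45.22 + 539.52 + 110.7 + 411.57 = 1107.01
ΣP(Year 0)·Q(Year 0) = 3.23×13 + 1.92×255 + 22.14×5 + 8.07×47 = 41.99 + 489.6 + 110.7 + 379.29 = 1021.58
Index = 1107.01 / 1021.58 × 100 = 108.3625

108.36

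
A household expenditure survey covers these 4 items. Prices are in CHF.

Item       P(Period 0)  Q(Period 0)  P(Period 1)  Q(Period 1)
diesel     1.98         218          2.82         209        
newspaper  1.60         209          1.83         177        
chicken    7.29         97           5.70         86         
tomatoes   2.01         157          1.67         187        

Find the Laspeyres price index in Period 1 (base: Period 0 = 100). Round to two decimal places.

Laspeyres price index uses base-period quantities as weights.
ΣP(Period 1)·Q(Period 0) = 2.82×218 + 1.83×209 + 5.70×97 + 1.67×157 = 614.76 + 382.47 + 552.9 + 262.19 = 1812.32
ΣP(Period 0)·Q(Period 0) = 1.98×218 + 1.60×209 + 7.29×97 + 2.01×157 = 431.64 + 334.4 + 707.13 + 315.57 = 1788.74
Index = 1812.32 / 1788.74 × 100 = 101.3182

101.32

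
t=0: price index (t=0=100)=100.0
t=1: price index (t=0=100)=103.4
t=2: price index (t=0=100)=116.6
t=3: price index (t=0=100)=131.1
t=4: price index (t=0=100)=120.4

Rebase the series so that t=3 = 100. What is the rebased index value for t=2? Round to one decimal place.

88.9

Rebased(t=2) = 116.6 / 131.1 × 100 = 88.9397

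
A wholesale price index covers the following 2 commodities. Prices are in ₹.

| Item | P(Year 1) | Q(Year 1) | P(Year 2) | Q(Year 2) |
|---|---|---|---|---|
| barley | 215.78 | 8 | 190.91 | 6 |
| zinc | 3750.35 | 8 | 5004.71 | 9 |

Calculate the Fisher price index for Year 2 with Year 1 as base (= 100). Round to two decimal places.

131.39

Laspeyres component (base-period weights):
ΣP(Year 2)Q(Year 1) = 190.91×8 + 5004.71×8 = 1527.28 + 40037.68 = 41564.96
ΣP(Year 1)Q(Year 1) = 215.78×8 + 3750.35×8 = 1726.24 + 30002.8 = 31729.04
L = 41564.96 / 31729.04 × 100 = 130.9997
Paasche component (current-period weights):
ΣP(Year 2)Q(Year 2) = 190.91×6 + 5004.71×9 = 1145.46 + 45042.39 = 46187.85
ΣP(Year 1)Q(Year 2) = 215.78×6 + 3750.35×9 = 1294.68 + 33753.15 = 35047.83
P = 46187.85 / 35047.83 × 100 = 131.7852
Fisher = √(L × P) = √(130.9997 × 131.7852) = 131.3919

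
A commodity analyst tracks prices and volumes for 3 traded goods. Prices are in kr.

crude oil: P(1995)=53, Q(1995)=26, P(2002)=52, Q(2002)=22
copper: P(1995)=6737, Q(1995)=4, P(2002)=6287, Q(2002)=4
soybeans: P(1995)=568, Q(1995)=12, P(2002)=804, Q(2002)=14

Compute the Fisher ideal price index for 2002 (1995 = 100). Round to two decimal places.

103.48

Laspeyres component (base-period weights):
ΣP(2002)Q(1995) = 52×26 + 6287×4 + 804×12 = 1352 + 25148 + 9648 = 36148
ΣP(1995)Q(1995) = 53×26 + 6737×4 + 568×12 = 1378 + 26948 + 6816 = 35142
L = 36148 / 35142 × 100 = 102.8627
Paasche component (current-period weights):
ΣP(2002)Q(2002) = 52×22 + 6287×4 + 804×14 = 1144 + 25148 + 11256 = 37548
ΣP(1995)Q(2002) = 53×22 + 6737×4 + 568×14 = 1166 + 26948 + 7952 = 36066
P = 37548 / 36066 × 100 = 104.1091
Fisher = √(L × P) = √(102.8627 × 104.1091) = 103.4840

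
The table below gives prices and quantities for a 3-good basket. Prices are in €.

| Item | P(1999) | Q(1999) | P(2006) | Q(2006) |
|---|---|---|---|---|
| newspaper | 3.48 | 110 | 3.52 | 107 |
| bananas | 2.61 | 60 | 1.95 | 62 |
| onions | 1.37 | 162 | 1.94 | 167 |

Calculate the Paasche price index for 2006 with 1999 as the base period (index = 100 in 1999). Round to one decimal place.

Paasche price index uses current-period quantities as weights.
ΣP(2006)·Q(2006) = 3.52×107 + 1.95×62 + 1.94×167 = 376.64 + 120.9 + 323.98 = 821.52
ΣP(1999)·Q(2006) = 3.48×107 + 2.61×62 + 1.37×167 = 372.36 + 161.82 + 228.79 = 762.97
Index = 821.52 / 762.97 × 100 = 107.6740

107.7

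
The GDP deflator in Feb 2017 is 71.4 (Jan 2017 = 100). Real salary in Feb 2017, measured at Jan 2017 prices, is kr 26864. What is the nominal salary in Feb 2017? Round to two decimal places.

Nominal = Real × (Index/100) = 26864 × (71.4/100)
        = 26864 × 0.714 = 19180.8960

19180.90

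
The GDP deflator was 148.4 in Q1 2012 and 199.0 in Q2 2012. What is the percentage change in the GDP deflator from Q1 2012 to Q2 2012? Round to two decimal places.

Change = (199.0 − 148.4) / 148.4 × 100
       = 50.6 / 148.4 × 100 = 34.0970%

34.10%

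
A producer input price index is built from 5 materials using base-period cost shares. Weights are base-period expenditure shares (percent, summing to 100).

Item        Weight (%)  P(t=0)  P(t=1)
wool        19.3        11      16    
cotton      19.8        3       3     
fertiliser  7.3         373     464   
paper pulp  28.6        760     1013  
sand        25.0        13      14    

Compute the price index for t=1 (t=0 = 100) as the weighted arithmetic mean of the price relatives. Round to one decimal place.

wool: 19.3 × (16/11) = 19.3 × 1.454545 = 28.0727
cotton: 19.8 × (3/3) = 19.8 × 1.000000 = 19.8000
fertiliser: 7.3 × (464/373) = 7.3 × 1.243968 = 9.0810
paper pulp: 28.6 × (1013/760) = 28.6 × 1.332895 = 38.1208
sand: 25.0 × (14/13) = 25.0 × 1.076923 = 26.9231
Index = Σ wᵢ·(p₁ᵢ/p₀ᵢ) = 28.0727 + 19.8000 + 9.0810 + 38.1208 + 26.9231 = 121.9976

122.0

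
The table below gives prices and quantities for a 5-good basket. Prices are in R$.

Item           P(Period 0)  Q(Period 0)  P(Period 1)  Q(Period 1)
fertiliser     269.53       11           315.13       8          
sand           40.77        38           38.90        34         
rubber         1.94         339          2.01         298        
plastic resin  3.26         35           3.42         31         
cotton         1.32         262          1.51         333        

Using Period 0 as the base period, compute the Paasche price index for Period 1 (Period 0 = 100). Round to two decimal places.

108.37

Paasche price index uses current-period quantities as weights.
ΣP(Period 1)·Q(Period 1) = 315.13×8 + 38.90×34 + 2.01×298 + 3.42×31 + 1.51×333 = 2521.04 + 1322.6 + 598.98 + 106.02 + 502.83 = 5051.47
ΣP(Period 0)·Q(Period 1) = 269.53×8 + 40.77×34 + 1.94×298 + 3.26×31 + 1.32×333 = 2156.24 + 1386.18 + 578.12 + 101.06 + 439.56 = 4661.16
Index = 5051.47 / 4661.16 × 100 = 108.3737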